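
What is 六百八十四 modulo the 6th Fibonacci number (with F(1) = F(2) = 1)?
Convert 六百八十四 (Chinese numeral) → 6×100 + 8×10 + 4 = 684 (decimal)
Convert the 6th Fibonacci number (with F(1) = F(2) = 1) (Fibonacci index) → 1, 1, 2, 3, 5, 8 → 8 (decimal)
Compute 684 mod 8 = 4
4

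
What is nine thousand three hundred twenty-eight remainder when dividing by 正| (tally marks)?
Convert nine thousand three hundred twenty-eight (English words) → 9×1000 + 3×100 + 28 = 9328 (decimal)
Convert 正| (tally marks) → 5 + 1 = 6 (decimal)
Compute 9328 mod 6 = 4
4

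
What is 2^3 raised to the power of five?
Convert 2^3 (power) → 8 (decimal)
Convert five (English words) → 5 (decimal)
Compute 8 ^ 5 = 32768
32768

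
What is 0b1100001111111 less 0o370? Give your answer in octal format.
Convert 0b1100001111111 (binary) → 4096 + 2048 + 64 + 32 + 16 + 8 + 4 + 2 + 1 = 6271 (decimal)
Convert 0o370 (octal) → 3×64 + 7×8 = 248 (decimal)
Compute 6271 - 248 = 6023
Convert 6023 (decimal) → 6023 = 1×4096 + 3×512 + 6×64 + 7 → 0o13607 (octal)
0o13607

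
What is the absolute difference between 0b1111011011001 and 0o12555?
Convert 0b1111011011001 (binary) → 4096 + 2048 + 1024 + 512 + 128 + 64 + 16 + 8 + 1 = 7897 (decimal)
Convert 0o12555 (octal) → 1×4096 + 2×512 + 5×64 + 5×8 + 5 = 5485 (decimal)
Compute |7897 - 5485| = 2412
2412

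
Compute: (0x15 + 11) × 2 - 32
Convert 0x15 (hexadecimal) → 1×16 + 5 = 21 (decimal)
Expression in decimal: (21 + 11) × 2 - 32
Parentheses first: 21 + 11 = 32
Multiply: 32 × 2 = 64
Subtract: 64 - 32 = 32
32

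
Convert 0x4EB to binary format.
Convert 0x4EB (hexadecimal) → 4×256 + 14×16 + 11 = 1259 (decimal)
Convert 1259 (decimal) → 1259 = 1024 + 128 + 64 + 32 + 8 + 2 + 1 → 0b10011101011 (binary)
0b10011101011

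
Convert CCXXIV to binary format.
Convert CCXXIV (Roman numeral) → 100 + 100 + 10 + 10 + 4 = 224 (decimal)
Convert 224 (decimal) → 224 = 128 + 64 + 32 → 0b11100000 (binary)
0b11100000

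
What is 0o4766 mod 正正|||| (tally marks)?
Convert 0o4766 (octal) → 4×512 + 7×64 + 6×8 + 6 = 2550 (decimal)
Convert 正正|||| (tally marks) → 5 + 5 + 4 = 14 (decimal)
Compute 2550 mod 14 = 2
2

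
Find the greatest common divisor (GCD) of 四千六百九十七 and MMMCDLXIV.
Convert 四千六百九十七 (Chinese numeral) → 4×1000 + 6×100 + 9×10 + 7 = 4697 (decimal)
Convert MMMCDLXIV (Roman numeral) → 1000 + 1000 + 1000 + 400 + 50 + 10 + 4 = 3464 (decimal)
Compute gcd(4697, 3464) = 1
1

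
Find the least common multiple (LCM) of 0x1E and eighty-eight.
Convert 0x1E (hexadecimal) → 1×16 + 14 = 30 (decimal)
Convert eighty-eight (English words) → 88 (decimal)
Compute lcm(30, 88) = 1320
1320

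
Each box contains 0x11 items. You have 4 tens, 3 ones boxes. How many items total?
Convert 0x11 (hexadecimal) → 1×16 + 1 = 17 (decimal)
Convert 4 tens, 3 ones (place-value notation) → 4×10 + 3 = 43 (decimal)
Compute 17 × 43 = 731
731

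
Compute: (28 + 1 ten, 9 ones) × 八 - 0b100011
Convert 1 ten, 9 ones (place-value notation) → 1×10 + 9 = 19 (decimal)
Convert 八 (Chinese numeral) → 8 (decimal)
Convert 0b100011 (binary) → 32 + 2 + 1 = 35 (decimal)
Expression in decimal: (28 + 19) × 8 - 35
Parentheses first: 28 + 19 = 47
Multiply: 47 × 8 = 376
Subtract: 376 - 35 = 341
341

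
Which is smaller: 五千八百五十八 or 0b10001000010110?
Convert 五千八百五十八 (Chinese numeral) → 5×1000 + 8×100 + 5×10 + 8 = 5858 (decimal)
Convert 0b10001000010110 (binary) → 8192 + 512 + 16 + 4 + 2 = 8726 (decimal)
Compare 5858 vs 8726: smaller = 5858
5858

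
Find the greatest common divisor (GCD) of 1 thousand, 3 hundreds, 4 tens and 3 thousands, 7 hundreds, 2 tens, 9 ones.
Convert 1 thousand, 3 hundreds, 4 tens (place-value notation) → 1×1000 + 3×100 + 4×10 = 1340 (decimal)
Convert 3 thousands, 7 hundreds, 2 tens, 9 ones (place-value notation) → 3×1000 + 7×100 + 2×10 + 9 = 3729 (decimal)
Compute gcd(1340, 3729) = 1
1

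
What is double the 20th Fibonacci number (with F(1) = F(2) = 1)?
The 20th Fibonacci number (with F(1) = F(2) = 1) = 6765
Compute 6765 × 2 = 13530
13530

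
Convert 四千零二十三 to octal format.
Convert 四千零二十三 (Chinese numeral) → 4×1000 + 2×10 + 3 = 4023 (decimal)
Convert 4023 (decimal) → 4023 = 7×512 + 6×64 + 6×8 + 7 → 0o7667 (octal)
0o7667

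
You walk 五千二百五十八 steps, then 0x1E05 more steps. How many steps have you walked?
Convert 五千二百五十八 (Chinese numeral) → 5×1000 + 2×100 + 5×10 + 8 = 5258 (decimal)
Convert 0x1E05 (hexadecimal) → 1×4096 + 14×256 + 5 = 7685 (decimal)
Compute 5258 + 7685 = 12943
12943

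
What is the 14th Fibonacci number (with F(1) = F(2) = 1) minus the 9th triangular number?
The 14th Fibonacci number (with F(1) = F(2) = 1): 1, 1, 2, 3, 5, 8, 13, 21, 34, 55, 89, 144, 233, 377 → 377
Convert the 9th triangular number (triangular index) → 9×10/2 = 45 (decimal)
Compute 377 - 45 = 332
332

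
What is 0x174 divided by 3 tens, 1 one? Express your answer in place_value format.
Convert 0x174 (hexadecimal) → 1×256 + 7×16 + 4 = 372 (decimal)
Convert 3 tens, 1 one (place-value notation) → 3×10 + 1 = 31 (decimal)
Compute 372 ÷ 31 = 12
Convert 12 (decimal) → 12 = 1×10 + 2 → 1 ten, 2 ones (place-value notation)
1 ten, 2 ones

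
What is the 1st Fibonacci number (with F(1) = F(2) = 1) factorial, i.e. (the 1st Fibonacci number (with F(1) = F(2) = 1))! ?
Convert the 1st Fibonacci number (with F(1) = F(2) = 1) (Fibonacci index) → 1 (decimal)
Compute 1! = 1
1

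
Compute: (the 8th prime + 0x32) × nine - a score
Convert the 8th prime (prime index) → 19 (decimal)
Convert 0x32 (hexadecimal) → 3×16 + 2 = 50 (decimal)
Convert nine (English words) → 9 (decimal)
Convert a score (colloquial) → 20 (decimal)
Expression in decimal: (19 + 50) × 9 - 20
Parentheses first: 19 + 50 = 69
Multiply: 69 × 9 = 621
Subtract: 621 - 20 = 601
601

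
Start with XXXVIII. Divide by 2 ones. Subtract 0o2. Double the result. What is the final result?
Convert XXXVIII (Roman numeral) → 10 + 10 + 10 + 5 + 1 + 1 + 1 = 38 (decimal)
Start: 38
Convert 2 ones (place-value notation) → 2 (decimal)
38 ÷ 2 = 19
Convert 0o2 (octal) → 2 (decimal)
19 - 2 = 17
17 × 2 = 34
34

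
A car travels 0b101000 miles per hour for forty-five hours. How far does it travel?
Convert 0b101000 (binary) → 32 + 8 = 40 (decimal)
Convert forty-five (English words) → 45 (decimal)
Compute 40 × 45 = 1800
1800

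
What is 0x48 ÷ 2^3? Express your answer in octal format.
Convert 0x48 (hexadecimal) → 4×16 + 8 = 72 (decimal)
Convert 2^3 (power) → 8 (decimal)
Compute 72 ÷ 8 = 9
Convert 9 (decimal) → 9 = 1×8 + 1 → 0o11 (octal)
0o11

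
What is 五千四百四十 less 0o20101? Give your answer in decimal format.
Convert 五千四百四十 (Chinese numeral) → 5×1000 + 4×100 + 4×10 = 5440 (decimal)
Convert 0o20101 (octal) → 2×4096 + 1×64 + 1 = 8257 (decimal)
Compute 5440 - 8257 = -2817
-2817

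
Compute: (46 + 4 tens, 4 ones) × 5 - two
Convert 4 tens, 4 ones (place-value notation) → 4×10 + 4 = 44 (decimal)
Convert two (English words) → 2 (decimal)
Expression in decimal: (46 + 44) × 5 - 2
Parentheses first: 46 + 44 = 90
Multiply: 90 × 5 = 450
Subtract: 450 - 2 = 448
448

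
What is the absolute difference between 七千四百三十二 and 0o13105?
Convert 七千四百三十二 (Chinese numeral) → 7×1000 + 4×100 + 3×10 + 2 = 7432 (decimal)
Convert 0o13105 (octal) → 1×4096 + 3×512 + 1×64 + 5 = 5701 (decimal)
Compute |7432 - 5701| = 1731
1731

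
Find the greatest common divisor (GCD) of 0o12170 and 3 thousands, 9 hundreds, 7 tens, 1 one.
Convert 0o12170 (octal) → 1×4096 + 2×512 + 1×64 + 7×8 = 5240 (decimal)
Convert 3 thousands, 9 hundreds, 7 tens, 1 one (place-value notation) → 3×1000 + 9×100 + 7×10 + 1 = 3971 (decimal)
Compute gcd(5240, 3971) = 1
1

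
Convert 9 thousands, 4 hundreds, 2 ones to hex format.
Convert 9 thousands, 4 hundreds, 2 ones (place-value notation) → 9×1000 + 4×100 + 2 = 9402 (decimal)
Convert 9402 (decimal) → 9402 = 2×4096 + 4×256 + 11×16 + 10 → 0x24BA (hexadecimal)
0x24BA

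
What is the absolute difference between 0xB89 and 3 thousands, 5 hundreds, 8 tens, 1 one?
Convert 0xB89 (hexadecimal) → 11×256 + 8×16 + 9 = 2953 (decimal)
Convert 3 thousands, 5 hundreds, 8 tens, 1 one (place-value notation) → 3×1000 + 5×100 + 8×10 + 1 = 3581 (decimal)
Compute |2953 - 3581| = 628
628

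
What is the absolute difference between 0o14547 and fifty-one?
Convert 0o14547 (octal) → 1×4096 + 4×512 + 5×64 + 4×8 + 7 = 6503 (decimal)
Convert fifty-one (English words) → 51 (decimal)
Compute |6503 - 51| = 6452
6452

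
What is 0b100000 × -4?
Convert 0b100000 (binary) → 32 (decimal)
Compute 32 × -4 = -128
-128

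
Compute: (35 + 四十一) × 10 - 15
Convert 四十一 (Chinese numeral) → 4×10 + 1 = 41 (decimal)
Expression in decimal: (35 + 41) × 10 - 15
Parentheses first: 35 + 41 = 76
Multiply: 76 × 10 = 760
Subtract: 760 - 15 = 745
745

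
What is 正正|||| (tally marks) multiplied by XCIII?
Convert 正正|||| (tally marks) → 5 + 5 + 4 = 14 (decimal)
Convert XCIII (Roman numeral) → 90 + 1 + 1 + 1 = 93 (decimal)
Compute 14 × 93 = 1302
1302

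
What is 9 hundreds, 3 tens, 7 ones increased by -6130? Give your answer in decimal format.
Convert 9 hundreds, 3 tens, 7 ones (place-value notation) → 9×100 + 3×10 + 7 = 937 (decimal)
Compute 937 + -6130 = -5193
-5193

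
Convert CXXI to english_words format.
Convert CXXI (Roman numeral) → 100 + 10 + 10 + 1 = 121 (decimal)
Convert 121 (decimal) → 121 = 1×100 + 21 → one hundred twenty-one (English words)
one hundred twenty-one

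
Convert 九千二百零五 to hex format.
Convert 九千二百零五 (Chinese numeral) → 9×1000 + 2×100 + 5 = 9205 (decimal)
Convert 9205 (decimal) → 9205 = 2×4096 + 3×256 + 15×16 + 5 → 0x23F5 (hexadecimal)
0x23F5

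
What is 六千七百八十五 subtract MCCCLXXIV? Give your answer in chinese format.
Convert 六千七百八十五 (Chinese numeral) → 6×1000 + 7×100 + 8×10 + 5 = 6785 (decimal)
Convert MCCCLXXIV (Roman numeral) → 1000 + 100 + 100 + 100 + 50 + 10 + 10 + 4 = 1374 (decimal)
Compute 6785 - 1374 = 5411
Convert 5411 (decimal) → 5411 = 5×1000 + 4×100 + 1×10 + 1 → 五千四百一十一 (Chinese numeral)
五千四百一十一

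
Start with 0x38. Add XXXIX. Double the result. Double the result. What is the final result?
Convert 0x38 (hexadecimal) → 3×16 + 8 = 56 (decimal)
Start: 56
Convert XXXIX (Roman numeral) → 10 + 10 + 10 + 9 = 39 (decimal)
56 + 39 = 95
95 × 2 = 190
190 × 2 = 380
380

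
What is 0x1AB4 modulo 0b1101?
Convert 0x1AB4 (hexadecimal) → 1×4096 + 10×256 + 11×16 + 4 = 6836 (decimal)
Convert 0b1101 (binary) → 8 + 4 + 1 = 13 (decimal)
Compute 6836 mod 13 = 11
11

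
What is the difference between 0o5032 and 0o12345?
Convert 0o5032 (octal) → 5×512 + 3×8 + 2 = 2586 (decimal)
Convert 0o12345 (octal) → 1×4096 + 2×512 + 3×64 + 4×8 + 5 = 5349 (decimal)
Difference: |2586 - 5349| = 2763
2763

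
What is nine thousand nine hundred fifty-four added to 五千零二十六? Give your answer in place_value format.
Convert nine thousand nine hundred fifty-four (English words) → 9×1000 + 9×100 + 54 = 9954 (decimal)
Convert 五千零二十六 (Chinese numeral) → 5×1000 + 2×10 + 6 = 5026 (decimal)
Compute 9954 + 5026 = 14980
Convert 14980 (decimal) → 14980 = 14×1000 + 9×100 + 8×10 → 14 thousands, 9 hundreds, 8 tens (place-value notation)
14 thousands, 9 hundreds, 8 tens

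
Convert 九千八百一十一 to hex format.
Convert 九千八百一十一 (Chinese numeral) → 9×1000 + 8×100 + 1×10 + 1 = 9811 (decimal)
Convert 9811 (decimal) → 9811 = 2×4096 + 6×256 + 5×16 + 3 → 0x2653 (hexadecimal)
0x2653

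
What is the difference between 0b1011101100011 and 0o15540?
Convert 0b1011101100011 (binary) → 4096 + 1024 + 512 + 256 + 64 + 32 + 2 + 1 = 5987 (decimal)
Convert 0o15540 (octal) → 1×4096 + 5×512 + 5×64 + 4×8 = 7008 (decimal)
Difference: |5987 - 7008| = 1021
1021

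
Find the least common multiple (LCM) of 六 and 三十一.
Convert 六 (Chinese numeral) → 6 (decimal)
Convert 三十一 (Chinese numeral) → 3×10 + 1 = 31 (decimal)
Compute lcm(6, 31) = 186
186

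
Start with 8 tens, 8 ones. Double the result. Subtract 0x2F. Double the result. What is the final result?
Convert 8 tens, 8 ones (place-value notation) → 8×10 + 8 = 88 (decimal)
Start: 88
88 × 2 = 176
Convert 0x2F (hexadecimal) → 2×16 + 15 = 47 (decimal)
176 - 47 = 129
129 × 2 = 258
258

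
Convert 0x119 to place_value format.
Convert 0x119 (hexadecimal) → 1×256 + 1×16 + 9 = 281 (decimal)
Convert 281 (decimal) → 281 = 2×100 + 8×10 + 1 → 2 hundreds, 8 tens, 1 one (place-value notation)
2 hundreds, 8 tens, 1 one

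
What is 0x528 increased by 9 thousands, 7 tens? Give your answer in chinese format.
Convert 0x528 (hexadecimal) → 5×256 + 2×16 + 8 = 1320 (decimal)
Convert 9 thousands, 7 tens (place-value notation) → 9×1000 + 7×10 = 9070 (decimal)
Compute 1320 + 9070 = 10390
Convert 10390 (decimal) → 10390 = 1×10000 + 3×100 + 9×10 → 一万零三百九十 (Chinese numeral)
一万零三百九十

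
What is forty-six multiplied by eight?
Convert forty-six (English words) → 46 (decimal)
Convert eight (English words) → 8 (decimal)
Compute 46 × 8 = 368
368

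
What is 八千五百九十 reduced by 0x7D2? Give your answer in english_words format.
Convert 八千五百九十 (Chinese numeral) → 8×1000 + 5×100 + 9×10 = 8590 (decimal)
Convert 0x7D2 (hexadecimal) → 7×256 + 13×16 + 2 = 2002 (decimal)
Compute 8590 - 2002 = 6588
Convert 6588 (decimal) → 6588 = 6×1000 + 5×100 + 88 → six thousand five hundred eighty-eight (English words)
six thousand five hundred eighty-eight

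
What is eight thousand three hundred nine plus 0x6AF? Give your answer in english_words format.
Convert eight thousand three hundred nine (English words) → 8×1000 + 3×100 + 9 = 8309 (decimal)
Convert 0x6AF (hexadecimal) → 6×256 + 10×16 + 15 = 1711 (decimal)
Compute 8309 + 1711 = 10020
Convert 10020 (decimal) → 10020 = 10×1000 + 20 → ten thousand twenty (English words)
ten thousand twenty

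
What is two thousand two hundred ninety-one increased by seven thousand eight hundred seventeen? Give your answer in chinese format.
Convert two thousand two hundred ninety-one (English words) → 2×1000 + 2×100 + 91 = 2291 (decimal)
Convert seven thousand eight hundred seventeen (English words) → 7×1000 + 8×100 + 17 = 7817 (decimal)
Compute 2291 + 7817 = 10108
Convert 10108 (decimal) → 10108 = 1×10000 + 1×100 + 8 → 一万零一百零八 (Chinese numeral)
一万零一百零八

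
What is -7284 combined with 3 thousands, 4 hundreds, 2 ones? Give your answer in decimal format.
Convert 3 thousands, 4 hundreds, 2 ones (place-value notation) → 3×1000 + 4×100 + 2 = 3402 (decimal)
Compute -7284 + 3402 = -3882
-3882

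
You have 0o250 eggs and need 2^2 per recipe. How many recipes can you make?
Convert 0o250 (octal) → 2×64 + 5×8 = 168 (decimal)
Convert 2^2 (power) → 4 (decimal)
Compute 168 ÷ 4 = 42
42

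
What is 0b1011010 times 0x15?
Convert 0b1011010 (binary) → 64 + 16 + 8 + 2 = 90 (decimal)
Convert 0x15 (hexadecimal) → 1×16 + 5 = 21 (decimal)
Compute 90 × 21 = 1890
1890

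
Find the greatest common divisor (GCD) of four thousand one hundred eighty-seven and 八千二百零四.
Convert four thousand one hundred eighty-seven (English words) → 4×1000 + 1×100 + 87 = 4187 (decimal)
Convert 八千二百零四 (Chinese numeral) → 8×1000 + 2×100 + 4 = 8204 (decimal)
Compute gcd(4187, 8204) = 1
1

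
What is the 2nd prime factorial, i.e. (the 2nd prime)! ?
Convert the 2nd prime (prime index) → 3 (decimal)
Compute 3! = 6
6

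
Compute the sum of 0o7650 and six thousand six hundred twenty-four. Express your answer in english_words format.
Convert 0o7650 (octal) → 7×512 + 6×64 + 5×8 = 4008 (decimal)
Convert six thousand six hundred twenty-four (English words) → 6×1000 + 6×100 + 24 = 6624 (decimal)
Compute 4008 + 6624 = 10632
Convert 10632 (decimal) → 10632 = 10×1000 + 6×100 + 32 → ten thousand six hundred thirty-two (English words)
ten thousand six hundred thirty-two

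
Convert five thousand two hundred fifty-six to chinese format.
Convert five thousand two hundred fifty-six (English words) → 5×1000 + 2×100 + 56 = 5256 (decimal)
Convert 5256 (decimal) → 5256 = 5×1000 + 2×100 + 5×10 + 6 → 五千二百五十六 (Chinese numeral)
五千二百五十六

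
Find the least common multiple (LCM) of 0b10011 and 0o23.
Convert 0b10011 (binary) → 16 + 2 + 1 = 19 (decimal)
Convert 0o23 (octal) → 2×8 + 3 = 19 (decimal)
Compute lcm(19, 19) = 19
19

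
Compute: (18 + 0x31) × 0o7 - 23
Convert 0x31 (hexadecimal) → 3×16 + 1 = 49 (decimal)
Convert 0o7 (octal) → 7 (decimal)
Expression in decimal: (18 + 49) × 7 - 23
Parentheses first: 18 + 49 = 67
Multiply: 67 × 7 = 469
Subtract: 469 - 23 = 446
446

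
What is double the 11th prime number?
The 11th prime number = 31
Compute 31 × 2 = 62
62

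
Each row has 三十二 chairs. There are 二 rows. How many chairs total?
Convert 三十二 (Chinese numeral) → 3×10 + 2 = 32 (decimal)
Convert 二 (Chinese numeral) → 2 (decimal)
Compute 32 × 2 = 64
64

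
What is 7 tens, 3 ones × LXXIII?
Convert 7 tens, 3 ones (place-value notation) → 7×10 + 3 = 73 (decimal)
Convert LXXIII (Roman numeral) → 50 + 10 + 10 + 1 + 1 + 1 = 73 (decimal)
Compute 73 × 73 = 5329
5329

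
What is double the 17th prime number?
The 17th prime number = 59
Compute 59 × 2 = 118
118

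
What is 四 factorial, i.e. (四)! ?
Convert 四 (Chinese numeral) → 4 (decimal)
Compute 4! = 24
24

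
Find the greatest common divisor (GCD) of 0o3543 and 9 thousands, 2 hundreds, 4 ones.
Convert 0o3543 (octal) → 3×512 + 5×64 + 4×8 + 3 = 1891 (decimal)
Convert 9 thousands, 2 hundreds, 4 ones (place-value notation) → 9×1000 + 2×100 + 4 = 9204 (decimal)
Compute gcd(1891, 9204) = 1
1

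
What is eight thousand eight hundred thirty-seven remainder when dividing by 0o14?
Convert eight thousand eight hundred thirty-seven (English words) → 8×1000 + 8×100 + 37 = 8837 (decimal)
Convert 0o14 (octal) → 1×8 + 4 = 12 (decimal)
Compute 8837 mod 12 = 5
5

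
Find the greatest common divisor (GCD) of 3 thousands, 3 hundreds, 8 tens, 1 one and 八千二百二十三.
Convert 3 thousands, 3 hundreds, 8 tens, 1 one (place-value notation) → 3×1000 + 3×100 + 8×10 + 1 = 3381 (decimal)
Convert 八千二百二十三 (Chinese numeral) → 8×1000 + 2×100 + 2×10 + 3 = 8223 (decimal)
Compute gcd(3381, 8223) = 3
3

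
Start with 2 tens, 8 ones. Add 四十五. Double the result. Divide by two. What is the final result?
Convert 2 tens, 8 ones (place-value notation) → 2×10 + 8 = 28 (decimal)
Start: 28
Convert 四十五 (Chinese numeral) → 4×10 + 5 = 45 (decimal)
28 + 45 = 73
73 × 2 = 146
Convert two (English words) → 2 (decimal)
146 ÷ 2 = 73
73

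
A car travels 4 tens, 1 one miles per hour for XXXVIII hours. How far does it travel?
Convert 4 tens, 1 one (place-value notation) → 4×10 + 1 = 41 (decimal)
Convert XXXVIII (Roman numeral) → 10 + 10 + 10 + 5 + 1 + 1 + 1 = 38 (decimal)
Compute 41 × 38 = 1558
1558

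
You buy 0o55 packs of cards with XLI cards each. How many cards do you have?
Convert XLI (Roman numeral) → 40 + 1 = 41 (decimal)
Convert 0o55 (octal) → 5×8 + 5 = 45 (decimal)
Compute 41 × 45 = 1845
1845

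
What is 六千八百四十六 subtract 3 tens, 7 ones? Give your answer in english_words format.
Convert 六千八百四十六 (Chinese numeral) → 6×1000 + 8×100 + 4×10 + 6 = 6846 (decimal)
Convert 3 tens, 7 ones (place-value notation) → 3×10 + 7 = 37 (decimal)
Compute 6846 - 37 = 6809
Convert 6809 (decimal) → 6809 = 6×1000 + 8×100 + 9 → six thousand eight hundred nine (English words)
six thousand eight hundred nine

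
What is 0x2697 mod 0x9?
Convert 0x2697 (hexadecimal) → 2×4096 + 6×256 + 9×16 + 7 = 9879 (decimal)
Convert 0x9 (hexadecimal) → 9 (decimal)
Compute 9879 mod 9 = 6
6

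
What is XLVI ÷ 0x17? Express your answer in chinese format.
Convert XLVI (Roman numeral) → 40 + 5 + 1 = 46 (decimal)
Convert 0x17 (hexadecimal) → 1×16 + 7 = 23 (decimal)
Compute 46 ÷ 23 = 2
Convert 2 (decimal) → 二 (Chinese numeral)
二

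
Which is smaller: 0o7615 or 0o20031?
Convert 0o7615 (octal) → 7×512 + 6×64 + 1×8 + 5 = 3981 (decimal)
Convert 0o20031 (octal) → 2×4096 + 3×8 + 1 = 8217 (decimal)
Compare 3981 vs 8217: smaller = 3981
3981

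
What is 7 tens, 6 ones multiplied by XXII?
Convert 7 tens, 6 ones (place-value notation) → 7×10 + 6 = 76 (decimal)
Convert XXII (Roman numeral) → 10 + 10 + 1 + 1 = 22 (decimal)
Compute 76 × 22 = 1672
1672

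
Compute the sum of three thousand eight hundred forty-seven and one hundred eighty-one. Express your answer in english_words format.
Convert three thousand eight hundred forty-seven (English words) → 3×1000 + 8×100 + 47 = 3847 (decimal)
Convert one hundred eighty-one (English words) → 1×100 + 81 = 181 (decimal)
Compute 3847 + 181 = 4028
Convert 4028 (decimal) → 4028 = 4×1000 + 28 → four thousand twenty-eight (English words)
four thousand twenty-eight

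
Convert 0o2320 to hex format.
Convert 0o2320 (octal) → 2×512 + 3×64 + 2×8 = 1232 (decimal)
Convert 1232 (decimal) → 1232 = 4×256 + 13×16 → 0x4D0 (hexadecimal)
0x4D0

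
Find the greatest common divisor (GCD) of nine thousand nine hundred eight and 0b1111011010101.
Convert nine thousand nine hundred eight (English words) → 9×1000 + 9×100 + 8 = 9908 (decimal)
Convert 0b1111011010101 (binary) → 4096 + 2048 + 1024 + 512 + 128 + 64 + 16 + 4 + 1 = 7893 (decimal)
Compute gcd(9908, 7893) = 1
1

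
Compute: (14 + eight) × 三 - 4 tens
Convert eight (English words) → 8 (decimal)
Convert 三 (Chinese numeral) → 3 (decimal)
Convert 4 tens (place-value notation) → 4×10 = 40 (decimal)
Expression in decimal: (14 + 8) × 3 - 40
Parentheses first: 14 + 8 = 22
Multiply: 22 × 3 = 66
Subtract: 66 - 40 = 26
26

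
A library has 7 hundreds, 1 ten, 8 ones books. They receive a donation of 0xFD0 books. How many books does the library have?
Convert 7 hundreds, 1 ten, 8 ones (place-value notation) → 7×100 + 1×10 + 8 = 718 (decimal)
Convert 0xFD0 (hexadecimal) → 15×256 + 13×16 = 4048 (decimal)
Compute 718 + 4048 = 4766
4766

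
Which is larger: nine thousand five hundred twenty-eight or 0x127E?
Convert nine thousand five hundred twenty-eight (English words) → 9×1000 + 5×100 + 28 = 9528 (decimal)
Convert 0x127E (hexadecimal) → 1×4096 + 2×256 + 7×16 + 14 = 4734 (decimal)
Compare 9528 vs 4734: larger = 9528
9528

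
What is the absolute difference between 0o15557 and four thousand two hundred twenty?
Convert 0o15557 (octal) → 1×4096 + 5×512 + 5×64 + 5×8 + 7 = 7023 (decimal)
Convert four thousand two hundred twenty (English words) → 4×1000 + 2×100 + 20 = 4220 (decimal)
Compute |7023 - 4220| = 2803
2803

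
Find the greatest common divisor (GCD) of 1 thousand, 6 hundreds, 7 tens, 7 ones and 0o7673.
Convert 1 thousand, 6 hundreds, 7 tens, 7 ones (place-value notation) → 1×1000 + 6×100 + 7×10 + 7 = 1677 (decimal)
Convert 0o7673 (octal) → 7×512 + 6×64 + 7×8 + 3 = 4027 (decimal)
Compute gcd(1677, 4027) = 1
1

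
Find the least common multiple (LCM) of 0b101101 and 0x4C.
Convert 0b101101 (binary) → 32 + 8 + 4 + 1 = 45 (decimal)
Convert 0x4C (hexadecimal) → 4×16 + 12 = 76 (decimal)
Compute lcm(45, 76) = 3420
3420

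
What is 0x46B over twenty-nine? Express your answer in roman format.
Convert 0x46B (hexadecimal) → 4×256 + 6×16 + 11 = 1131 (decimal)
Convert twenty-nine (English words) → 29 (decimal)
Compute 1131 ÷ 29 = 39
Convert 39 (decimal) → 39 = 10 + 10 + 10 + 9 → XXXIX (Roman numeral)
XXXIX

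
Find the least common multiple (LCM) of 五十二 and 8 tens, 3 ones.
Convert 五十二 (Chinese numeral) → 5×10 + 2 = 52 (decimal)
Convert 8 tens, 3 ones (place-value notation) → 8×10 + 3 = 83 (decimal)
Compute lcm(52, 83) = 4316
4316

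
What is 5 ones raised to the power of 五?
Convert 5 ones (place-value notation) → 5 (decimal)
Convert 五 (Chinese numeral) → 5 (decimal)
Compute 5 ^ 5 = 3125
3125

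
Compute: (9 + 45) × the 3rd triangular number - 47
Convert the 3rd triangular number (triangular index) → 3×4/2 = 6 (decimal)
Expression in decimal: (9 + 45) × 6 - 47
Parentheses first: 9 + 45 = 54
Multiply: 54 × 6 = 324
Subtract: 324 - 47 = 277
277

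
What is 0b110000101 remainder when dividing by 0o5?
Convert 0b110000101 (binary) → 256 + 128 + 4 + 1 = 389 (decimal)
Convert 0o5 (octal) → 5 (decimal)
Compute 389 mod 5 = 4
4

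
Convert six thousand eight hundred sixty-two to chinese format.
Convert six thousand eight hundred sixty-two (English words) → 6×1000 + 8×100 + 62 = 6862 (decimal)
Convert 6862 (decimal) → 6862 = 6×1000 + 8×100 + 6×10 + 2 → 六千八百六十二 (Chinese numeral)
六千八百六十二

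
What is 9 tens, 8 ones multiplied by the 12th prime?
Convert 9 tens, 8 ones (place-value notation) → 9×10 + 8 = 98 (decimal)
Convert the 12th prime (prime index) → 37 (decimal)
Compute 98 × 37 = 3626
3626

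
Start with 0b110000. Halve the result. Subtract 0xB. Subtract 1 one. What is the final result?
Convert 0b110000 (binary) → 32 + 16 = 48 (decimal)
Start: 48
48 ÷ 2 = 24
Convert 0xB (hexadecimal) → 11 (decimal)
24 - 11 = 13
Convert 1 one (place-value notation) → 1 (decimal)
13 - 1 = 12
12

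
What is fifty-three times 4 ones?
Convert fifty-three (English words) → 53 (decimal)
Convert 4 ones (place-value notation) → 4 (decimal)
Compute 53 × 4 = 212
212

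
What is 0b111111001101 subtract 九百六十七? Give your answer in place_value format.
Convert 0b111111001101 (binary) → 2048 + 1024 + 512 + 256 + 128 + 64 + 8 + 4 + 1 = 4045 (decimal)
Convert 九百六十七 (Chinese numeral) → 9×100 + 6×10 + 7 = 967 (decimal)
Compute 4045 - 967 = 3078
Convert 3078 (decimal) → 3078 = 3×1000 + 7×10 + 8 → 3 thousands, 7 tens, 8 ones (place-value notation)
3 thousands, 7 tens, 8 ones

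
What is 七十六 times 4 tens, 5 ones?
Convert 七十六 (Chinese numeral) → 7×10 + 6 = 76 (decimal)
Convert 4 tens, 5 ones (place-value notation) → 4×10 + 5 = 45 (decimal)
Compute 76 × 45 = 3420
3420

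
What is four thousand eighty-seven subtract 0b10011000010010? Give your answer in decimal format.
Convert four thousand eighty-seven (English words) → 4×1000 + 87 = 4087 (decimal)
Convert 0b10011000010010 (binary) → 8192 + 1024 + 512 + 16 + 2 = 9746 (decimal)
Compute 4087 - 9746 = -5659
-5659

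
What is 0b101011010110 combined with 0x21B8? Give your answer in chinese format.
Convert 0b101011010110 (binary) → 2048 + 512 + 128 + 64 + 16 + 4 + 2 = 2774 (decimal)
Convert 0x21B8 (hexadecimal) → 2×4096 + 1×256 + 11×16 + 8 = 8632 (decimal)
Compute 2774 + 8632 = 11406
Convert 11406 (decimal) → 11406 = 1×10000 + 1×1000 + 4×100 + 6 → 一万一千四百零六 (Chinese numeral)
一万一千四百零六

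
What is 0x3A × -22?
Convert 0x3A (hexadecimal) → 3×16 + 10 = 58 (decimal)
Compute 58 × -22 = -1276
-1276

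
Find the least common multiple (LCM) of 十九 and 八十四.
Convert 十九 (Chinese numeral) → 1×10 + 9 = 19 (decimal)
Convert 八十四 (Chinese numeral) → 8×10 + 4 = 84 (decimal)
Compute lcm(19, 84) = 1596
1596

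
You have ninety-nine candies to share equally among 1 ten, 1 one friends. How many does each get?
Convert ninety-nine (English words) → 99 (decimal)
Convert 1 ten, 1 one (place-value notation) → 1×10 + 1 = 11 (decimal)
Compute 99 ÷ 11 = 9
9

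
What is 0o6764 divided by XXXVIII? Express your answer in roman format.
Convert 0o6764 (octal) → 6×512 + 7×64 + 6×8 + 4 = 3572 (decimal)
Convert XXXVIII (Roman numeral) → 10 + 10 + 10 + 5 + 1 + 1 + 1 = 38 (decimal)
Compute 3572 ÷ 38 = 94
Convert 94 (decimal) → 94 = 90 + 4 → XCIV (Roman numeral)
XCIV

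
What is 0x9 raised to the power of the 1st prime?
Convert 0x9 (hexadecimal) → 9 (decimal)
Convert the 1st prime (prime index) → 2 (decimal)
Compute 9 ^ 2 = 81
81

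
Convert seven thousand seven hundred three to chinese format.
Convert seven thousand seven hundred three (English words) → 7×1000 + 7×100 + 3 = 7703 (decimal)
Convert 7703 (decimal) → 7703 = 7×1000 + 7×100 + 3 → 七千七百零三 (Chinese numeral)
七千七百零三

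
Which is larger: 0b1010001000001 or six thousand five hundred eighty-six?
Convert 0b1010001000001 (binary) → 4096 + 1024 + 64 + 1 = 5185 (decimal)
Convert six thousand five hundred eighty-six (English words) → 6×1000 + 5×100 + 86 = 6586 (decimal)
Compare 5185 vs 6586: larger = 6586
6586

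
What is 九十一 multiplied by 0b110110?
Convert 九十一 (Chinese numeral) → 9×10 + 1 = 91 (decimal)
Convert 0b110110 (binary) → 32 + 16 + 4 + 2 = 54 (decimal)
Compute 91 × 54 = 4914
4914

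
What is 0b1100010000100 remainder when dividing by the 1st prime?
Convert 0b1100010000100 (binary) → 4096 + 2048 + 128 + 4 = 6276 (decimal)
Convert the 1st prime (prime index) → 2 (decimal)
Compute 6276 mod 2 = 0
0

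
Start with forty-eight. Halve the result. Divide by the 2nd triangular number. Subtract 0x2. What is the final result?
Convert forty-eight (English words) → 48 (decimal)
Start: 48
48 ÷ 2 = 24
Convert the 2nd triangular number (triangular index) → 2×3/2 = 3 (decimal)
24 ÷ 3 = 8
Convert 0x2 (hexadecimal) → 2 (decimal)
8 - 2 = 6
6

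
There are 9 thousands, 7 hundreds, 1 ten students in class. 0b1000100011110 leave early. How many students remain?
Convert 9 thousands, 7 hundreds, 1 ten (place-value notation) → 9×1000 + 7×100 + 1×10 = 9710 (decimal)
Convert 0b1000100011110 (binary) → 4096 + 256 + 16 + 8 + 4 + 2 = 4382 (decimal)
Compute 9710 - 4382 = 5328
5328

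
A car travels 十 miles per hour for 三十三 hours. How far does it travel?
Convert 十 (Chinese numeral) → 1×10 = 10 (decimal)
Convert 三十三 (Chinese numeral) → 3×10 + 3 = 33 (decimal)
Compute 10 × 33 = 330
330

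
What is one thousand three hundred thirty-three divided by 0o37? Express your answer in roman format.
Convert one thousand three hundred thirty-three (English words) → 1×1000 + 3×100 + 33 = 1333 (decimal)
Convert 0o37 (octal) → 3×8 + 7 = 31 (decimal)
Compute 1333 ÷ 31 = 43
Convert 43 (decimal) → 43 = 40 + 1 + 1 + 1 → XLIII (Roman numeral)
XLIII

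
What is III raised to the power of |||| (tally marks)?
Convert III (Roman numeral) → 1 + 1 + 1 = 3 (decimal)
Convert |||| (tally marks) → 4 (decimal)
Compute 3 ^ 4 = 81
81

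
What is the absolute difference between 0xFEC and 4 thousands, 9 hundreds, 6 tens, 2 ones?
Convert 0xFEC (hexadecimal) → 15×256 + 14×16 + 12 = 4076 (decimal)
Convert 4 thousands, 9 hundreds, 6 tens, 2 ones (place-value notation) → 4×1000 + 9×100 + 6×10 + 2 = 4962 (decimal)
Compute |4076 - 4962| = 886
886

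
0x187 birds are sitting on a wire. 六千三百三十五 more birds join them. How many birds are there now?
Convert 0x187 (hexadecimal) → 1×256 + 8×16 + 7 = 391 (decimal)
Convert 六千三百三十五 (Chinese numeral) → 6×1000 + 3×100 + 3×10 + 5 = 6335 (decimal)
Compute 391 + 6335 = 6726
6726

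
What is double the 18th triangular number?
The 18th triangular number = 18×19/2 = 171
Compute 171 × 2 = 342
342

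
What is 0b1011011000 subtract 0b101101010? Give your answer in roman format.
Convert 0b1011011000 (binary) → 512 + 128 + 64 + 16 + 8 = 728 (decimal)
Convert 0b101101010 (binary) → 256 + 64 + 32 + 8 + 2 = 362 (decimal)
Compute 728 - 362 = 366
Convert 366 (decimal) → 366 = 100 + 100 + 100 + 50 + 10 + 5 + 1 → CCCLXVI (Roman numeral)
CCCLXVI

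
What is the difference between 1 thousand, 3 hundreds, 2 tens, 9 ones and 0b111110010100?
Convert 1 thousand, 3 hundreds, 2 tens, 9 ones (place-value notation) → 1×1000 + 3×100 + 2×10 + 9 = 1329 (decimal)
Convert 0b111110010100 (binary) → 2048 + 1024 + 512 + 256 + 128 + 16 + 4 = 3988 (decimal)
Difference: |1329 - 3988| = 2659
2659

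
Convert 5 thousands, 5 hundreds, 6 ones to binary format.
Convert 5 thousands, 5 hundreds, 6 ones (place-value notation) → 5×1000 + 5×100 + 6 = 5506 (decimal)
Convert 5506 (decimal) → 5506 = 4096 + 1024 + 256 + 128 + 2 → 0b1010110000010 (binary)
0b1010110000010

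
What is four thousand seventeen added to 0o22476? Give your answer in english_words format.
Convert four thousand seventeen (English words) → 4×1000 + 17 = 4017 (decimal)
Convert 0o22476 (octal) → 2×4096 + 2×512 + 4×64 + 7×8 + 6 = 9534 (decimal)
Compute 4017 + 9534 = 13551
Convert 13551 (decimal) → 13551 = 13×1000 + 5×100 + 51 → thirteen thousand five hundred fifty-one (English words)
thirteen thousand five hundred fifty-one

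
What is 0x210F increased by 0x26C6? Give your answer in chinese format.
Convert 0x210F (hexadecimal) → 2×4096 + 1×256 + 15 = 8463 (decimal)
Convert 0x26C6 (hexadecimal) → 2×4096 + 6×256 + 12×16 + 6 = 9926 (decimal)
Compute 8463 + 9926 = 18389
Convert 18389 (decimal) → 18389 = 1×10000 + 8×1000 + 3×100 + 8×10 + 9 → 一万八千三百八十九 (Chinese numeral)
一万八千三百八十九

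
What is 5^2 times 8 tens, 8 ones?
Convert 5^2 (power) → 25 (decimal)
Convert 8 tens, 8 ones (place-value notation) → 8×10 + 8 = 88 (decimal)
Compute 25 × 88 = 2200
2200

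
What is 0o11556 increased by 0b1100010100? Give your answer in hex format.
Convert 0o11556 (octal) → 1×4096 + 1×512 + 5×64 + 5×8 + 6 = 4974 (decimal)
Convert 0b1100010100 (binary) → 512 + 256 + 16 + 4 = 788 (decimal)
Compute 4974 + 788 = 5762
Convert 5762 (decimal) → 5762 = 1×4096 + 6×256 + 8×16 + 2 → 0x1682 (hexadecimal)
0x1682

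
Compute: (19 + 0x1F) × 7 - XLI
Convert 0x1F (hexadecimal) → 1×16 + 15 = 31 (decimal)
Convert XLI (Roman numeral) → 40 + 1 = 41 (decimal)
Expression in decimal: (19 + 31) × 7 - 41
Parentheses first: 19 + 31 = 50
Multiply: 50 × 7 = 350
Subtract: 350 - 41 = 309
309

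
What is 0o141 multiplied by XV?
Convert 0o141 (octal) → 1×64 + 4×8 + 1 = 97 (decimal)
Convert XV (Roman numeral) → 10 + 5 = 15 (decimal)
Compute 97 × 15 = 1455
1455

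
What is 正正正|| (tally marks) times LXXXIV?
Convert 正正正|| (tally marks) → 5 + 5 + 5 + 2 = 17 (decimal)
Convert LXXXIV (Roman numeral) → 50 + 10 + 10 + 10 + 4 = 84 (decimal)
Compute 17 × 84 = 1428
1428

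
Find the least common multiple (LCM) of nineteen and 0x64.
Convert nineteen (English words) → 19 (decimal)
Convert 0x64 (hexadecimal) → 6×16 + 4 = 100 (decimal)
Compute lcm(19, 100) = 1900
1900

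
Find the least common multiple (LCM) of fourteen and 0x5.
Convert fourteen (English words) → 14 (decimal)
Convert 0x5 (hexadecimal) → 5 (decimal)
Compute lcm(14, 5) = 70
70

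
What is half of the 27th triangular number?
The 27th triangular number = 27×28/2 = 378
Compute 378 ÷ 2 = 189
189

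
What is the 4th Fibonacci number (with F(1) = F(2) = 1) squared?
The 4th Fibonacci number (with F(1) = F(2) = 1): 1, 1, 2, 3 → 3
Compute 3² = 3 × 3 = 9
9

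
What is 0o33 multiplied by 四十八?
Convert 0o33 (octal) → 3×8 + 3 = 27 (decimal)
Convert 四十八 (Chinese numeral) → 4×10 + 8 = 48 (decimal)
Compute 27 × 48 = 1296
1296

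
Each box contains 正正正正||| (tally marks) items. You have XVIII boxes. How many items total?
Convert 正正正正||| (tally marks) → 5 + 5 + 5 + 5 + 3 = 23 (decimal)
Convert XVIII (Roman numeral) → 10 + 5 + 1 + 1 + 1 = 18 (decimal)
Compute 23 × 18 = 414
414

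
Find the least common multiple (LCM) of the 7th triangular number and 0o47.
Convert the 7th triangular number (triangular index) → 7×8/2 = 28 (decimal)
Convert 0o47 (octal) → 4×8 + 7 = 39 (decimal)
Compute lcm(28, 39) = 1092
1092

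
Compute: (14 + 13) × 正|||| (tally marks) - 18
Convert 正|||| (tally marks) → 5 + 4 = 9 (decimal)
Expression in decimal: (14 + 13) × 9 - 18
Parentheses first: 14 + 13 = 27
Multiply: 27 × 9 = 243
Subtract: 243 - 18 = 225
225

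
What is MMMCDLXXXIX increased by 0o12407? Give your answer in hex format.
Convert MMMCDLXXXIX (Roman numeral) → 1000 + 1000 + 1000 + 400 + 50 + 10 + 10 + 10 + 9 = 3489 (decimal)
Convert 0o12407 (octal) → 1×4096 + 2×512 + 4×64 + 7 = 5383 (decimal)
Compute 3489 + 5383 = 8872
Convert 8872 (decimal) → 8872 = 2×4096 + 2×256 + 10×16 + 8 → 0x22A8 (hexadecimal)
0x22A8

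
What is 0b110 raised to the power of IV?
Convert 0b110 (binary) → 4 + 2 = 6 (decimal)
Convert IV (Roman numeral) → 4 (decimal)
Compute 6 ^ 4 = 1296
1296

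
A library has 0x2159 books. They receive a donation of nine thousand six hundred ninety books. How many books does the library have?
Convert 0x2159 (hexadecimal) → 2×4096 + 1×256 + 5×16 + 9 = 8537 (decimal)
Convert nine thousand six hundred ninety (English words) → 9×1000 + 6×100 + 90 = 9690 (decimal)
Compute 8537 + 9690 = 18227
18227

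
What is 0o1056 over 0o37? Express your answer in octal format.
Convert 0o1056 (octal) → 1×512 + 5×8 + 6 = 558 (decimal)
Convert 0o37 (octal) → 3×8 + 7 = 31 (decimal)
Compute 558 ÷ 31 = 18
Convert 18 (decimal) → 18 = 2×8 + 2 → 0o22 (octal)
0o22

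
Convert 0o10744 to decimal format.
Convert 0o10744 (octal) → 1×4096 + 7×64 + 4×8 + 4 = 4580 (decimal)
4580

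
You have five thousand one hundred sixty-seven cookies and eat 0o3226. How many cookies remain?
Convert five thousand one hundred sixty-seven (English words) → 5×1000 + 1×100 + 67 = 5167 (decimal)
Convert 0o3226 (octal) → 3×512 + 2×64 + 2×8 + 6 = 1686 (decimal)
Compute 5167 - 1686 = 3481
3481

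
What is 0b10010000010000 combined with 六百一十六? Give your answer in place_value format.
Convert 0b10010000010000 (binary) → 8192 + 1024 + 16 = 9232 (decimal)
Convert 六百一十六 (Chinese numeral) → 6×100 + 1×10 + 6 = 616 (decimal)
Compute 9232 + 616 = 9848
Convert 9848 (decimal) → 9848 = 9×1000 + 8×100 + 4×10 + 8 → 9 thousands, 8 hundreds, 4 tens, 8 ones (place-value notation)
9 thousands, 8 hundreds, 4 tens, 8 ones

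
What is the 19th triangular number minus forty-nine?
The 19th triangular number = 19×20/2 = 190
Convert forty-nine (English words) → 49 (decimal)
Compute 190 - 49 = 141
141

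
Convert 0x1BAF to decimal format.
Convert 0x1BAF (hexadecimal) → 1×4096 + 11×256 + 10×16 + 15 = 7087 (decimal)
7087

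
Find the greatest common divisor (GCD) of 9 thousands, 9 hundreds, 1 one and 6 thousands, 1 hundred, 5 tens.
Convert 9 thousands, 9 hundreds, 1 one (place-value notation) → 9×1000 + 9×100 + 1 = 9901 (decimal)
Convert 6 thousands, 1 hundred, 5 tens (place-value notation) → 6×1000 + 1×100 + 5×10 = 6150 (decimal)
Compute gcd(9901, 6150) = 1
1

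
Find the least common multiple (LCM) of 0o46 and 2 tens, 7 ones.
Convert 0o46 (octal) → 4×8 + 6 = 38 (decimal)
Convert 2 tens, 7 ones (place-value notation) → 2×10 + 7 = 27 (decimal)
Compute lcm(38, 27) = 1026
1026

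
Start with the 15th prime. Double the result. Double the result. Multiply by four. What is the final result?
Convert the 15th prime (prime index) → 47 (decimal)
Start: 47
47 × 2 = 94
94 × 2 = 188
Convert four (English words) → 4 (decimal)
188 × 4 = 752
752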